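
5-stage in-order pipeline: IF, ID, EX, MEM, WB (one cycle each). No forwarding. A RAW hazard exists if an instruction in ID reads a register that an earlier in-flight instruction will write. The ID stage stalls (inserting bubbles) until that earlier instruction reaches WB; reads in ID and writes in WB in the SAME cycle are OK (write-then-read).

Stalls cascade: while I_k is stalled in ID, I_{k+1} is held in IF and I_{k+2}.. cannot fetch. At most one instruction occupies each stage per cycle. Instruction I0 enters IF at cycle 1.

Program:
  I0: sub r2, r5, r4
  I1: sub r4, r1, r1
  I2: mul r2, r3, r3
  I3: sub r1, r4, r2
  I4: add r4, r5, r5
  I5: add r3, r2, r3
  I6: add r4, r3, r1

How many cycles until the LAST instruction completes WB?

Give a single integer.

Answer: 15

Derivation:
I0 sub r2 <- r5,r4: IF@1 ID@2 stall=0 (-) EX@3 MEM@4 WB@5
I1 sub r4 <- r1,r1: IF@2 ID@3 stall=0 (-) EX@4 MEM@5 WB@6
I2 mul r2 <- r3,r3: IF@3 ID@4 stall=0 (-) EX@5 MEM@6 WB@7
I3 sub r1 <- r4,r2: IF@4 ID@5 stall=2 (RAW on I2.r2 (WB@7)) EX@8 MEM@9 WB@10
I4 add r4 <- r5,r5: IF@5 ID@8 stall=0 (-) EX@9 MEM@10 WB@11
I5 add r3 <- r2,r3: IF@8 ID@9 stall=0 (-) EX@10 MEM@11 WB@12
I6 add r4 <- r3,r1: IF@9 ID@10 stall=2 (RAW on I5.r3 (WB@12)) EX@13 MEM@14 WB@15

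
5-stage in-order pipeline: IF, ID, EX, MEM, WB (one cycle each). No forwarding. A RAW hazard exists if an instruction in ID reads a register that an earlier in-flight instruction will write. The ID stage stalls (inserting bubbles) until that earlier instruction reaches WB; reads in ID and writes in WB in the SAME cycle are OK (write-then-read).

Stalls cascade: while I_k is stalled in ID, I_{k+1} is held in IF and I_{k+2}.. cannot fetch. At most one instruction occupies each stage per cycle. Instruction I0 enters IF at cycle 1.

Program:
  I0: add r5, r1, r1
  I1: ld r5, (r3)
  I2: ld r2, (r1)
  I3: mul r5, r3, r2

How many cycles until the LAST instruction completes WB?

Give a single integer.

Answer: 10

Derivation:
I0 add r5 <- r1,r1: IF@1 ID@2 stall=0 (-) EX@3 MEM@4 WB@5
I1 ld r5 <- r3: IF@2 ID@3 stall=0 (-) EX@4 MEM@5 WB@6
I2 ld r2 <- r1: IF@3 ID@4 stall=0 (-) EX@5 MEM@6 WB@7
I3 mul r5 <- r3,r2: IF@4 ID@5 stall=2 (RAW on I2.r2 (WB@7)) EX@8 MEM@9 WB@10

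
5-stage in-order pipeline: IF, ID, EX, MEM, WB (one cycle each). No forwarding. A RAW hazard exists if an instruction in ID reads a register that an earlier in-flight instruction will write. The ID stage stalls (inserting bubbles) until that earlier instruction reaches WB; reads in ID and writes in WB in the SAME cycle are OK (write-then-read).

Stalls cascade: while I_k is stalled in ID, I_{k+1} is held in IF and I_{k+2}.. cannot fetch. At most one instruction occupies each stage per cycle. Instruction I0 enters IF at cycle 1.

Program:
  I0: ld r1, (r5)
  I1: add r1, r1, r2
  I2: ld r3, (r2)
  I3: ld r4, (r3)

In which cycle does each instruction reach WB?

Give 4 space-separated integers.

I0 ld r1 <- r5: IF@1 ID@2 stall=0 (-) EX@3 MEM@4 WB@5
I1 add r1 <- r1,r2: IF@2 ID@3 stall=2 (RAW on I0.r1 (WB@5)) EX@6 MEM@7 WB@8
I2 ld r3 <- r2: IF@3 ID@6 stall=0 (-) EX@7 MEM@8 WB@9
I3 ld r4 <- r3: IF@6 ID@7 stall=2 (RAW on I2.r3 (WB@9)) EX@10 MEM@11 WB@12

Answer: 5 8 9 12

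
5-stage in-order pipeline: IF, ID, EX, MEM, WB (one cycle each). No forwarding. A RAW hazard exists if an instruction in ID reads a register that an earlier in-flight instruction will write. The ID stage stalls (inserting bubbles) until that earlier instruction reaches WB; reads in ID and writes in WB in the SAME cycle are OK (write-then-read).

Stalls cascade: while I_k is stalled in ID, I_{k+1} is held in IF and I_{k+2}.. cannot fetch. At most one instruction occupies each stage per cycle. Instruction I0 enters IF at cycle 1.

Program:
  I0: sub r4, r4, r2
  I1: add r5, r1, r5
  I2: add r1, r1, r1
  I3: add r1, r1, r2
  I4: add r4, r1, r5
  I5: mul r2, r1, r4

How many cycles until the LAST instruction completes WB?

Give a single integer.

I0 sub r4 <- r4,r2: IF@1 ID@2 stall=0 (-) EX@3 MEM@4 WB@5
I1 add r5 <- r1,r5: IF@2 ID@3 stall=0 (-) EX@4 MEM@5 WB@6
I2 add r1 <- r1,r1: IF@3 ID@4 stall=0 (-) EX@5 MEM@6 WB@7
I3 add r1 <- r1,r2: IF@4 ID@5 stall=2 (RAW on I2.r1 (WB@7)) EX@8 MEM@9 WB@10
I4 add r4 <- r1,r5: IF@5 ID@8 stall=2 (RAW on I3.r1 (WB@10)) EX@11 MEM@12 WB@13
I5 mul r2 <- r1,r4: IF@8 ID@11 stall=2 (RAW on I4.r4 (WB@13)) EX@14 MEM@15 WB@16

Answer: 16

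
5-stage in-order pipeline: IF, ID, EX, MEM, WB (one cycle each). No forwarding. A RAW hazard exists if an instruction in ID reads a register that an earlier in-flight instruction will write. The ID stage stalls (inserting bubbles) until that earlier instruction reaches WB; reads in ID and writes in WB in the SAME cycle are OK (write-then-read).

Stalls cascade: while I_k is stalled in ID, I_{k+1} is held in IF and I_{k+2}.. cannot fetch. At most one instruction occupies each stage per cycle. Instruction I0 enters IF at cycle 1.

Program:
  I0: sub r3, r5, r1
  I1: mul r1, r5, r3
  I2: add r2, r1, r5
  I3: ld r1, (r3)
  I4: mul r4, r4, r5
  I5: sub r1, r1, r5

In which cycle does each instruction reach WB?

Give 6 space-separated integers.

Answer: 5 8 11 12 13 15

Derivation:
I0 sub r3 <- r5,r1: IF@1 ID@2 stall=0 (-) EX@3 MEM@4 WB@5
I1 mul r1 <- r5,r3: IF@2 ID@3 stall=2 (RAW on I0.r3 (WB@5)) EX@6 MEM@7 WB@8
I2 add r2 <- r1,r5: IF@3 ID@6 stall=2 (RAW on I1.r1 (WB@8)) EX@9 MEM@10 WB@11
I3 ld r1 <- r3: IF@6 ID@9 stall=0 (-) EX@10 MEM@11 WB@12
I4 mul r4 <- r4,r5: IF@9 ID@10 stall=0 (-) EX@11 MEM@12 WB@13
I5 sub r1 <- r1,r5: IF@10 ID@11 stall=1 (RAW on I3.r1 (WB@12)) EX@13 MEM@14 WB@15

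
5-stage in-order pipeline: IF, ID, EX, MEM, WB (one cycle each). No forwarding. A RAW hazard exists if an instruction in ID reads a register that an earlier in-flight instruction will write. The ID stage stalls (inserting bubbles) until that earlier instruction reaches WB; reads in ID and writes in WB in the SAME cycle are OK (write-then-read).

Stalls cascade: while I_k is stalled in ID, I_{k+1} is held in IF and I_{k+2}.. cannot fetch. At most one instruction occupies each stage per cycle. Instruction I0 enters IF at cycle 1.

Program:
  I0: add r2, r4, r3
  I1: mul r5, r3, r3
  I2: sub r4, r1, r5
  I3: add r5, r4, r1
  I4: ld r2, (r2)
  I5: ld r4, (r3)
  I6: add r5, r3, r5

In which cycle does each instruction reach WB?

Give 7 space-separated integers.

I0 add r2 <- r4,r3: IF@1 ID@2 stall=0 (-) EX@3 MEM@4 WB@5
I1 mul r5 <- r3,r3: IF@2 ID@3 stall=0 (-) EX@4 MEM@5 WB@6
I2 sub r4 <- r1,r5: IF@3 ID@4 stall=2 (RAW on I1.r5 (WB@6)) EX@7 MEM@8 WB@9
I3 add r5 <- r4,r1: IF@4 ID@7 stall=2 (RAW on I2.r4 (WB@9)) EX@10 MEM@11 WB@12
I4 ld r2 <- r2: IF@7 ID@10 stall=0 (-) EX@11 MEM@12 WB@13
I5 ld r4 <- r3: IF@10 ID@11 stall=0 (-) EX@12 MEM@13 WB@14
I6 add r5 <- r3,r5: IF@11 ID@12 stall=0 (-) EX@13 MEM@14 WB@15

Answer: 5 6 9 12 13 14 15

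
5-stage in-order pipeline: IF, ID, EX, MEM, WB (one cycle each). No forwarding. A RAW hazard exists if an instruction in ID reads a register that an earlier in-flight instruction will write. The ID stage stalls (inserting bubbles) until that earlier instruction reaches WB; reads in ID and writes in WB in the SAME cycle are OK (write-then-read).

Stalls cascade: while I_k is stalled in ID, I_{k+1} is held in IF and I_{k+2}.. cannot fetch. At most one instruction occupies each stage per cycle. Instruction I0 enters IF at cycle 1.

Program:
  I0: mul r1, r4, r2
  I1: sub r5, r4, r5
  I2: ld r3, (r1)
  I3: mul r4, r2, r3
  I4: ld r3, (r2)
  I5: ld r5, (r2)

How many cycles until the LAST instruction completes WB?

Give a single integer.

Answer: 13

Derivation:
I0 mul r1 <- r4,r2: IF@1 ID@2 stall=0 (-) EX@3 MEM@4 WB@5
I1 sub r5 <- r4,r5: IF@2 ID@3 stall=0 (-) EX@4 MEM@5 WB@6
I2 ld r3 <- r1: IF@3 ID@4 stall=1 (RAW on I0.r1 (WB@5)) EX@6 MEM@7 WB@8
I3 mul r4 <- r2,r3: IF@4 ID@6 stall=2 (RAW on I2.r3 (WB@8)) EX@9 MEM@10 WB@11
I4 ld r3 <- r2: IF@6 ID@9 stall=0 (-) EX@10 MEM@11 WB@12
I5 ld r5 <- r2: IF@9 ID@10 stall=0 (-) EX@11 MEM@12 WB@13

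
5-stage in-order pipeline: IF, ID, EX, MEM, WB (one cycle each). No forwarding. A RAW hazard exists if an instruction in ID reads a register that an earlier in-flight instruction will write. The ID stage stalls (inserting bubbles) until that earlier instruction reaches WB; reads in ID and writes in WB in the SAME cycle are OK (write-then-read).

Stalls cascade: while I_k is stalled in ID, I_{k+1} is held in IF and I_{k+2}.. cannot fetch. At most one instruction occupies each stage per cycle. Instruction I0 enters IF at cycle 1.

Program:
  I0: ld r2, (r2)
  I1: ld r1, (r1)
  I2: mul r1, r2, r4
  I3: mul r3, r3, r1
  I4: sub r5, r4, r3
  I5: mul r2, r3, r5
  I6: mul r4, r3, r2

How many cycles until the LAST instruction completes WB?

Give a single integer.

Answer: 20

Derivation:
I0 ld r2 <- r2: IF@1 ID@2 stall=0 (-) EX@3 MEM@4 WB@5
I1 ld r1 <- r1: IF@2 ID@3 stall=0 (-) EX@4 MEM@5 WB@6
I2 mul r1 <- r2,r4: IF@3 ID@4 stall=1 (RAW on I0.r2 (WB@5)) EX@6 MEM@7 WB@8
I3 mul r3 <- r3,r1: IF@4 ID@6 stall=2 (RAW on I2.r1 (WB@8)) EX@9 MEM@10 WB@11
I4 sub r5 <- r4,r3: IF@6 ID@9 stall=2 (RAW on I3.r3 (WB@11)) EX@12 MEM@13 WB@14
I5 mul r2 <- r3,r5: IF@9 ID@12 stall=2 (RAW on I4.r5 (WB@14)) EX@15 MEM@16 WB@17
I6 mul r4 <- r3,r2: IF@12 ID@15 stall=2 (RAW on I5.r2 (WB@17)) EX@18 MEM@19 WB@20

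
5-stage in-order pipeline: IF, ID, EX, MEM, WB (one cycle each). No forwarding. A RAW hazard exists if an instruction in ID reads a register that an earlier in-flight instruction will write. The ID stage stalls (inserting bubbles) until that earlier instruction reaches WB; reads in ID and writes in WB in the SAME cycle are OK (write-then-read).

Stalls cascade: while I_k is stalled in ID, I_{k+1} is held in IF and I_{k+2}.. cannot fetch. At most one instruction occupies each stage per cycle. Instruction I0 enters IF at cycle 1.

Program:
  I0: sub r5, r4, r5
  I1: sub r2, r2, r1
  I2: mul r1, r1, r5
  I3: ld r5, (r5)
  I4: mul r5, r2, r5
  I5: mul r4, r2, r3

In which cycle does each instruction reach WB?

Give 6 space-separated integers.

I0 sub r5 <- r4,r5: IF@1 ID@2 stall=0 (-) EX@3 MEM@4 WB@5
I1 sub r2 <- r2,r1: IF@2 ID@3 stall=0 (-) EX@4 MEM@5 WB@6
I2 mul r1 <- r1,r5: IF@3 ID@4 stall=1 (RAW on I0.r5 (WB@5)) EX@6 MEM@7 WB@8
I3 ld r5 <- r5: IF@4 ID@6 stall=0 (-) EX@7 MEM@8 WB@9
I4 mul r5 <- r2,r5: IF@6 ID@7 stall=2 (RAW on I3.r5 (WB@9)) EX@10 MEM@11 WB@12
I5 mul r4 <- r2,r3: IF@7 ID@10 stall=0 (-) EX@11 MEM@12 WB@13

Answer: 5 6 8 9 12 13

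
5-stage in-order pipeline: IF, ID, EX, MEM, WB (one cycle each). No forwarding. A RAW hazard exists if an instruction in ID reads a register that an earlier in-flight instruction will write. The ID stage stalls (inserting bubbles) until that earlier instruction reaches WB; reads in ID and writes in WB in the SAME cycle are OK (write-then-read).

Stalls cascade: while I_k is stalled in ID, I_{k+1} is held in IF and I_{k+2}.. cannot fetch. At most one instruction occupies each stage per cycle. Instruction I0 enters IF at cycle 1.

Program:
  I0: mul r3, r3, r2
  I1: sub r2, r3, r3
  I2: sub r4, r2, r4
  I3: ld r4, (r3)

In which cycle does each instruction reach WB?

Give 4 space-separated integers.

Answer: 5 8 11 12

Derivation:
I0 mul r3 <- r3,r2: IF@1 ID@2 stall=0 (-) EX@3 MEM@4 WB@5
I1 sub r2 <- r3,r3: IF@2 ID@3 stall=2 (RAW on I0.r3 (WB@5)) EX@6 MEM@7 WB@8
I2 sub r4 <- r2,r4: IF@3 ID@6 stall=2 (RAW on I1.r2 (WB@8)) EX@9 MEM@10 WB@11
I3 ld r4 <- r3: IF@6 ID@9 stall=0 (-) EX@10 MEM@11 WB@12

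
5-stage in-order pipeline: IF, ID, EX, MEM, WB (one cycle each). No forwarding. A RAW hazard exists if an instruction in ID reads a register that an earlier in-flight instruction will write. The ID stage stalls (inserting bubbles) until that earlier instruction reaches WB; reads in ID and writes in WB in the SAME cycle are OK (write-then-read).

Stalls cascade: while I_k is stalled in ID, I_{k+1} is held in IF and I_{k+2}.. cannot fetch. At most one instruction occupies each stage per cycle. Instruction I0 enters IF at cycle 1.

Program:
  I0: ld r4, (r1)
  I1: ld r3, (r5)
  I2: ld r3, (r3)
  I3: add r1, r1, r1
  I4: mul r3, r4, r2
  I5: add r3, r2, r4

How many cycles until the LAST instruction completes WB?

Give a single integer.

I0 ld r4 <- r1: IF@1 ID@2 stall=0 (-) EX@3 MEM@4 WB@5
I1 ld r3 <- r5: IF@2 ID@3 stall=0 (-) EX@4 MEM@5 WB@6
I2 ld r3 <- r3: IF@3 ID@4 stall=2 (RAW on I1.r3 (WB@6)) EX@7 MEM@8 WB@9
I3 add r1 <- r1,r1: IF@4 ID@7 stall=0 (-) EX@8 MEM@9 WB@10
I4 mul r3 <- r4,r2: IF@7 ID@8 stall=0 (-) EX@9 MEM@10 WB@11
I5 add r3 <- r2,r4: IF@8 ID@9 stall=0 (-) EX@10 MEM@11 WB@12

Answer: 12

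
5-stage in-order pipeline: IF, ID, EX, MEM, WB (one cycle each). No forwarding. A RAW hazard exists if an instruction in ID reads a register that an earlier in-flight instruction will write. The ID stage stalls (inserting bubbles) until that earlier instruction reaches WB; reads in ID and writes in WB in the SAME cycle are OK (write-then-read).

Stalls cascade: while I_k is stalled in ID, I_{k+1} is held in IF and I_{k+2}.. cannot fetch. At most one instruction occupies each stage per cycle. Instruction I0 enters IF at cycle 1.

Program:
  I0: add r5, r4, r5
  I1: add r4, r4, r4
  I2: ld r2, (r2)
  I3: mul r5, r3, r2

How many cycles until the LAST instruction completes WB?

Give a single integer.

I0 add r5 <- r4,r5: IF@1 ID@2 stall=0 (-) EX@3 MEM@4 WB@5
I1 add r4 <- r4,r4: IF@2 ID@3 stall=0 (-) EX@4 MEM@5 WB@6
I2 ld r2 <- r2: IF@3 ID@4 stall=0 (-) EX@5 MEM@6 WB@7
I3 mul r5 <- r3,r2: IF@4 ID@5 stall=2 (RAW on I2.r2 (WB@7)) EX@8 MEM@9 WB@10

Answer: 10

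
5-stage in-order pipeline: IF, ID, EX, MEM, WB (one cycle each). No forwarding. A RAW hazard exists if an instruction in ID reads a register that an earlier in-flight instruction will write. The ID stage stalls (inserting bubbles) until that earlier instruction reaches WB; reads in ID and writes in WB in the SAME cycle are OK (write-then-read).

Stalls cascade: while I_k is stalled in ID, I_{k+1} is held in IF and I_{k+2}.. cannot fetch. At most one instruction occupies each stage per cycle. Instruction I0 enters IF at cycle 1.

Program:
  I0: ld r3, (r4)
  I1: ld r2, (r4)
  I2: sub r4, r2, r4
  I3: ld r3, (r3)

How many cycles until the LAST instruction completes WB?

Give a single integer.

I0 ld r3 <- r4: IF@1 ID@2 stall=0 (-) EX@3 MEM@4 WB@5
I1 ld r2 <- r4: IF@2 ID@3 stall=0 (-) EX@4 MEM@5 WB@6
I2 sub r4 <- r2,r4: IF@3 ID@4 stall=2 (RAW on I1.r2 (WB@6)) EX@7 MEM@8 WB@9
I3 ld r3 <- r3: IF@4 ID@7 stall=0 (-) EX@8 MEM@9 WB@10

Answer: 10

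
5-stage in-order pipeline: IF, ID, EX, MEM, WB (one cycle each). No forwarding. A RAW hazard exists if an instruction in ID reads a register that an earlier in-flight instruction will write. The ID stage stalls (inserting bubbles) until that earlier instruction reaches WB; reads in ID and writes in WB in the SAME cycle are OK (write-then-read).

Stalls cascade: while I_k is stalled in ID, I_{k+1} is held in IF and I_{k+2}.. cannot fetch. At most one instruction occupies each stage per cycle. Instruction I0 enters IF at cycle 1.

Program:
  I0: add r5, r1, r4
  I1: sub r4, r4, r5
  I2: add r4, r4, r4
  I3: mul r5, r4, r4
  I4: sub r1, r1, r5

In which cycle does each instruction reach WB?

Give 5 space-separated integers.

I0 add r5 <- r1,r4: IF@1 ID@2 stall=0 (-) EX@3 MEM@4 WB@5
I1 sub r4 <- r4,r5: IF@2 ID@3 stall=2 (RAW on I0.r5 (WB@5)) EX@6 MEM@7 WB@8
I2 add r4 <- r4,r4: IF@3 ID@6 stall=2 (RAW on I1.r4 (WB@8)) EX@9 MEM@10 WB@11
I3 mul r5 <- r4,r4: IF@6 ID@9 stall=2 (RAW on I2.r4 (WB@11)) EX@12 MEM@13 WB@14
I4 sub r1 <- r1,r5: IF@9 ID@12 stall=2 (RAW on I3.r5 (WB@14)) EX@15 MEM@16 WB@17

Answer: 5 8 11 14 17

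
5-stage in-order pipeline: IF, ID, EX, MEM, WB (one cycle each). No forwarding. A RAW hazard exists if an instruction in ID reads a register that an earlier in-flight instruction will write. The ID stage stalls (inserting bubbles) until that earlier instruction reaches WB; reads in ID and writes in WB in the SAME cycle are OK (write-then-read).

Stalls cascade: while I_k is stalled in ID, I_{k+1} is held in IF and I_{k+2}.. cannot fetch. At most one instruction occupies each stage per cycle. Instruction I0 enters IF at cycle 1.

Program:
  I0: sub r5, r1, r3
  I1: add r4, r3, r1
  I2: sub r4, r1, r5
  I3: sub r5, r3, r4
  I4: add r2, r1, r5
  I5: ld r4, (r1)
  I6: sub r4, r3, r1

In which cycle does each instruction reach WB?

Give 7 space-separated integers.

I0 sub r5 <- r1,r3: IF@1 ID@2 stall=0 (-) EX@3 MEM@4 WB@5
I1 add r4 <- r3,r1: IF@2 ID@3 stall=0 (-) EX@4 MEM@5 WB@6
I2 sub r4 <- r1,r5: IF@3 ID@4 stall=1 (RAW on I0.r5 (WB@5)) EX@6 MEM@7 WB@8
I3 sub r5 <- r3,r4: IF@4 ID@6 stall=2 (RAW on I2.r4 (WB@8)) EX@9 MEM@10 WB@11
I4 add r2 <- r1,r5: IF@6 ID@9 stall=2 (RAW on I3.r5 (WB@11)) EX@12 MEM@13 WB@14
I5 ld r4 <- r1: IF@9 ID@12 stall=0 (-) EX@13 MEM@14 WB@15
I6 sub r4 <- r3,r1: IF@12 ID@13 stall=0 (-) EX@14 MEM@15 WB@16

Answer: 5 6 8 11 14 15 16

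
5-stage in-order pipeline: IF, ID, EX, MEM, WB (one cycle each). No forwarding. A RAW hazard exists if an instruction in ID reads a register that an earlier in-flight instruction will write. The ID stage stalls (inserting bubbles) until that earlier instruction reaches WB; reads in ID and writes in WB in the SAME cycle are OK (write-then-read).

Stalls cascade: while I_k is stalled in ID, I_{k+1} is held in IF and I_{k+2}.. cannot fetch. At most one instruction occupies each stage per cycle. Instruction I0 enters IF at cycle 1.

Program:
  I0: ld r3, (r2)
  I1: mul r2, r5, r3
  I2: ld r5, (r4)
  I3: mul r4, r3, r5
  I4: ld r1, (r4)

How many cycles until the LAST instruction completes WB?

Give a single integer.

Answer: 15

Derivation:
I0 ld r3 <- r2: IF@1 ID@2 stall=0 (-) EX@3 MEM@4 WB@5
I1 mul r2 <- r5,r3: IF@2 ID@3 stall=2 (RAW on I0.r3 (WB@5)) EX@6 MEM@7 WB@8
I2 ld r5 <- r4: IF@3 ID@6 stall=0 (-) EX@7 MEM@8 WB@9
I3 mul r4 <- r3,r5: IF@6 ID@7 stall=2 (RAW on I2.r5 (WB@9)) EX@10 MEM@11 WB@12
I4 ld r1 <- r4: IF@7 ID@10 stall=2 (RAW on I3.r4 (WB@12)) EX@13 MEM@14 WB@15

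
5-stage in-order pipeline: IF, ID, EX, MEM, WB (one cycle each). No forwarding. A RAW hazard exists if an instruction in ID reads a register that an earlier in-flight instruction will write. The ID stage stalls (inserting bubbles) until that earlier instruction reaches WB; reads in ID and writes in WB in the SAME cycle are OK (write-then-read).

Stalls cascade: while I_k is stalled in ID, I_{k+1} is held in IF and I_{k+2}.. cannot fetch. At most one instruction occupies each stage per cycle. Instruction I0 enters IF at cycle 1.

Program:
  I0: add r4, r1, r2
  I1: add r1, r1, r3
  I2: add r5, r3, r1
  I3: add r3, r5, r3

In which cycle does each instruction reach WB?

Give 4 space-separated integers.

Answer: 5 6 9 12

Derivation:
I0 add r4 <- r1,r2: IF@1 ID@2 stall=0 (-) EX@3 MEM@4 WB@5
I1 add r1 <- r1,r3: IF@2 ID@3 stall=0 (-) EX@4 MEM@5 WB@6
I2 add r5 <- r3,r1: IF@3 ID@4 stall=2 (RAW on I1.r1 (WB@6)) EX@7 MEM@8 WB@9
I3 add r3 <- r5,r3: IF@4 ID@7 stall=2 (RAW on I2.r5 (WB@9)) EX@10 MEM@11 WB@12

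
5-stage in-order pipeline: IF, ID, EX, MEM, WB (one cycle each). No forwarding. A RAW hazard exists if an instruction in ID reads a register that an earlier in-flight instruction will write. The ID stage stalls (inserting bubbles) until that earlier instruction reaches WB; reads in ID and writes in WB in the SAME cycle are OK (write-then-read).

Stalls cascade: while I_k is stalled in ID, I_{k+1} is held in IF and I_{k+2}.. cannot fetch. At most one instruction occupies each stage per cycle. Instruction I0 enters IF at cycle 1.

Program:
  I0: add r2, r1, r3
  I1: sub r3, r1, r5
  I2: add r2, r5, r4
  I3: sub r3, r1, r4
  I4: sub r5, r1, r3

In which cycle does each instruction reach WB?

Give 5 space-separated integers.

I0 add r2 <- r1,r3: IF@1 ID@2 stall=0 (-) EX@3 MEM@4 WB@5
I1 sub r3 <- r1,r5: IF@2 ID@3 stall=0 (-) EX@4 MEM@5 WB@6
I2 add r2 <- r5,r4: IF@3 ID@4 stall=0 (-) EX@5 MEM@6 WB@7
I3 sub r3 <- r1,r4: IF@4 ID@5 stall=0 (-) EX@6 MEM@7 WB@8
I4 sub r5 <- r1,r3: IF@5 ID@6 stall=2 (RAW on I3.r3 (WB@8)) EX@9 MEM@10 WB@11

Answer: 5 6 7 8 11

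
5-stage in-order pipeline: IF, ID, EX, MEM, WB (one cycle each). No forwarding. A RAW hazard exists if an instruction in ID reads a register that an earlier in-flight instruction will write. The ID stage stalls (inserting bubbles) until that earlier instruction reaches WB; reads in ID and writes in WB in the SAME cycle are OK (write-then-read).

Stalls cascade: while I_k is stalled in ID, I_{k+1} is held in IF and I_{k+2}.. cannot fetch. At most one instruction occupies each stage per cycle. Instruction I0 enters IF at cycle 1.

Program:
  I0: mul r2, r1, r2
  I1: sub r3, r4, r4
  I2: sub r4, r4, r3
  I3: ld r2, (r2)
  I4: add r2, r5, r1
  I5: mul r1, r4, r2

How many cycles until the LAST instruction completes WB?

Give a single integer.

I0 mul r2 <- r1,r2: IF@1 ID@2 stall=0 (-) EX@3 MEM@4 WB@5
I1 sub r3 <- r4,r4: IF@2 ID@3 stall=0 (-) EX@4 MEM@5 WB@6
I2 sub r4 <- r4,r3: IF@3 ID@4 stall=2 (RAW on I1.r3 (WB@6)) EX@7 MEM@8 WB@9
I3 ld r2 <- r2: IF@4 ID@7 stall=0 (-) EX@8 MEM@9 WB@10
I4 add r2 <- r5,r1: IF@7 ID@8 stall=0 (-) EX@9 MEM@10 WB@11
I5 mul r1 <- r4,r2: IF@8 ID@9 stall=2 (RAW on I4.r2 (WB@11)) EX@12 MEM@13 WB@14

Answer: 14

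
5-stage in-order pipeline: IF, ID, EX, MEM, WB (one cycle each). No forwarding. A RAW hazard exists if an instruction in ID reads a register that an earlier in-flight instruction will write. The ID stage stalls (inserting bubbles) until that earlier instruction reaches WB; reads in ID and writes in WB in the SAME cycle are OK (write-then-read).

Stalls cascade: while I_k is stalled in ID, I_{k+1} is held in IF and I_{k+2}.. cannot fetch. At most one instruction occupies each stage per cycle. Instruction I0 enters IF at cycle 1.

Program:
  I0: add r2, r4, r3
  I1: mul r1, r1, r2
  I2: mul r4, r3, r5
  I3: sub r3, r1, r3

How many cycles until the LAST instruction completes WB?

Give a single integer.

I0 add r2 <- r4,r3: IF@1 ID@2 stall=0 (-) EX@3 MEM@4 WB@5
I1 mul r1 <- r1,r2: IF@2 ID@3 stall=2 (RAW on I0.r2 (WB@5)) EX@6 MEM@7 WB@8
I2 mul r4 <- r3,r5: IF@3 ID@6 stall=0 (-) EX@7 MEM@8 WB@9
I3 sub r3 <- r1,r3: IF@6 ID@7 stall=1 (RAW on I1.r1 (WB@8)) EX@9 MEM@10 WB@11

Answer: 11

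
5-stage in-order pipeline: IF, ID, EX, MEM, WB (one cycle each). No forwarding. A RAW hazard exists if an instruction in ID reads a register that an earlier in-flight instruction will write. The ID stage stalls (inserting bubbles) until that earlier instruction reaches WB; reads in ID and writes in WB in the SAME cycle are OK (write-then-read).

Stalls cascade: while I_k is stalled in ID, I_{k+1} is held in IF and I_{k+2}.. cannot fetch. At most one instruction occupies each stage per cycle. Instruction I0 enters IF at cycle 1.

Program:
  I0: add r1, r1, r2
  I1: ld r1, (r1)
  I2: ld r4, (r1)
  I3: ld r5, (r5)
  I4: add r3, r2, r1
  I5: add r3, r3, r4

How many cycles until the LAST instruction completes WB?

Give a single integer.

I0 add r1 <- r1,r2: IF@1 ID@2 stall=0 (-) EX@3 MEM@4 WB@5
I1 ld r1 <- r1: IF@2 ID@3 stall=2 (RAW on I0.r1 (WB@5)) EX@6 MEM@7 WB@8
I2 ld r4 <- r1: IF@3 ID@6 stall=2 (RAW on I1.r1 (WB@8)) EX@9 MEM@10 WB@11
I3 ld r5 <- r5: IF@6 ID@9 stall=0 (-) EX@10 MEM@11 WB@12
I4 add r3 <- r2,r1: IF@9 ID@10 stall=0 (-) EX@11 MEM@12 WB@13
I5 add r3 <- r3,r4: IF@10 ID@11 stall=2 (RAW on I4.r3 (WB@13)) EX@14 MEM@15 WB@16

Answer: 16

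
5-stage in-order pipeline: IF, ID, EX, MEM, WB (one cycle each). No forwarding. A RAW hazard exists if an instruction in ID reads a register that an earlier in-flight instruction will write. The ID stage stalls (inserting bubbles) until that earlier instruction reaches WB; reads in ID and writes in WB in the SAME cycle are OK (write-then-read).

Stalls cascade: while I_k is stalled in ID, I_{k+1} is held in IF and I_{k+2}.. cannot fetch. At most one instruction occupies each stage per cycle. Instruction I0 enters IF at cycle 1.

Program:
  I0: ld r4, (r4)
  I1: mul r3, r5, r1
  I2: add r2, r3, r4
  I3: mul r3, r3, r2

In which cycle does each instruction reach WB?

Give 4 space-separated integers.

I0 ld r4 <- r4: IF@1 ID@2 stall=0 (-) EX@3 MEM@4 WB@5
I1 mul r3 <- r5,r1: IF@2 ID@3 stall=0 (-) EX@4 MEM@5 WB@6
I2 add r2 <- r3,r4: IF@3 ID@4 stall=2 (RAW on I1.r3 (WB@6)) EX@7 MEM@8 WB@9
I3 mul r3 <- r3,r2: IF@4 ID@7 stall=2 (RAW on I2.r2 (WB@9)) EX@10 MEM@11 WB@12

Answer: 5 6 9 12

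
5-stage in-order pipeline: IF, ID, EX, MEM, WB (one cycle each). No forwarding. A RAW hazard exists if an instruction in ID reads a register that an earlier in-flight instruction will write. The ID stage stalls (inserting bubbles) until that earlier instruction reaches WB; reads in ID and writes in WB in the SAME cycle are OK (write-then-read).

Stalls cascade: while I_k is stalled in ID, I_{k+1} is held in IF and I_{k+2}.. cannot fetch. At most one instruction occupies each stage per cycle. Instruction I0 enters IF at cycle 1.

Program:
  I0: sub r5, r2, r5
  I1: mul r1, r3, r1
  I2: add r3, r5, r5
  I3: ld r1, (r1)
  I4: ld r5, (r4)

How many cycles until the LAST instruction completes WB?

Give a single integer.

Answer: 10

Derivation:
I0 sub r5 <- r2,r5: IF@1 ID@2 stall=0 (-) EX@3 MEM@4 WB@5
I1 mul r1 <- r3,r1: IF@2 ID@3 stall=0 (-) EX@4 MEM@5 WB@6
I2 add r3 <- r5,r5: IF@3 ID@4 stall=1 (RAW on I0.r5 (WB@5)) EX@6 MEM@7 WB@8
I3 ld r1 <- r1: IF@4 ID@6 stall=0 (-) EX@7 MEM@8 WB@9
I4 ld r5 <- r4: IF@6 ID@7 stall=0 (-) EX@8 MEM@9 WB@10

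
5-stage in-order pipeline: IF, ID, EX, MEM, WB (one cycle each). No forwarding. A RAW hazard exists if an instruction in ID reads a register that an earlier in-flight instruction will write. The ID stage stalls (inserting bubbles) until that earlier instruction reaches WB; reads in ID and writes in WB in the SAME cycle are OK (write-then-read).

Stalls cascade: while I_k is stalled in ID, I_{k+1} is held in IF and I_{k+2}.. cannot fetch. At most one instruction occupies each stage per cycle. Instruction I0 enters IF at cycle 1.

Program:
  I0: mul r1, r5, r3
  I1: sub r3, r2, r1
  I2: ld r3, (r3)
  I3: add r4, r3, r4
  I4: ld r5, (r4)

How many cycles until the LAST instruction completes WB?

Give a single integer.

Answer: 17

Derivation:
I0 mul r1 <- r5,r3: IF@1 ID@2 stall=0 (-) EX@3 MEM@4 WB@5
I1 sub r3 <- r2,r1: IF@2 ID@3 stall=2 (RAW on I0.r1 (WB@5)) EX@6 MEM@7 WB@8
I2 ld r3 <- r3: IF@3 ID@6 stall=2 (RAW on I1.r3 (WB@8)) EX@9 MEM@10 WB@11
I3 add r4 <- r3,r4: IF@6 ID@9 stall=2 (RAW on I2.r3 (WB@11)) EX@12 MEM@13 WB@14
I4 ld r5 <- r4: IF@9 ID@12 stall=2 (RAW on I3.r4 (WB@14)) EX@15 MEM@16 WB@17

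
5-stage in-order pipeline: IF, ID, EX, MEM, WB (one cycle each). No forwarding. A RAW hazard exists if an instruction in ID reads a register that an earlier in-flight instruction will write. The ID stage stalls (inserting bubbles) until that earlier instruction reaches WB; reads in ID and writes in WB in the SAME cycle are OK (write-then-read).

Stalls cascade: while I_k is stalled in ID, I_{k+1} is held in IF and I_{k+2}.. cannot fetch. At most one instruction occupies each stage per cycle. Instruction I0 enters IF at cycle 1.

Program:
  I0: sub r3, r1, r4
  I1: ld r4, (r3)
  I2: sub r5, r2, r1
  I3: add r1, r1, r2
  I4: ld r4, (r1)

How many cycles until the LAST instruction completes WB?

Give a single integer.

Answer: 13

Derivation:
I0 sub r3 <- r1,r4: IF@1 ID@2 stall=0 (-) EX@3 MEM@4 WB@5
I1 ld r4 <- r3: IF@2 ID@3 stall=2 (RAW on I0.r3 (WB@5)) EX@6 MEM@7 WB@8
I2 sub r5 <- r2,r1: IF@3 ID@6 stall=0 (-) EX@7 MEM@8 WB@9
I3 add r1 <- r1,r2: IF@6 ID@7 stall=0 (-) EX@8 MEM@9 WB@10
I4 ld r4 <- r1: IF@7 ID@8 stall=2 (RAW on I3.r1 (WB@10)) EX@11 MEM@12 WB@13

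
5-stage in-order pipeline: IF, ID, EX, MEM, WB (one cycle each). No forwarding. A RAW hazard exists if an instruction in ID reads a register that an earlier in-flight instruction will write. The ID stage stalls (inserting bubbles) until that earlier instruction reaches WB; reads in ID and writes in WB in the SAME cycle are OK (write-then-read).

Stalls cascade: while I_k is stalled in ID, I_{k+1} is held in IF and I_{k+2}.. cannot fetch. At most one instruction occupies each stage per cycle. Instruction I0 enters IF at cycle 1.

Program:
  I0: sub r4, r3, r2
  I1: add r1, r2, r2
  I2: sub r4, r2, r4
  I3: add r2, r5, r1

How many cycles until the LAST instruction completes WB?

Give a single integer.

I0 sub r4 <- r3,r2: IF@1 ID@2 stall=0 (-) EX@3 MEM@4 WB@5
I1 add r1 <- r2,r2: IF@2 ID@3 stall=0 (-) EX@4 MEM@5 WB@6
I2 sub r4 <- r2,r4: IF@3 ID@4 stall=1 (RAW on I0.r4 (WB@5)) EX@6 MEM@7 WB@8
I3 add r2 <- r5,r1: IF@4 ID@6 stall=0 (-) EX@7 MEM@8 WB@9

Answer: 9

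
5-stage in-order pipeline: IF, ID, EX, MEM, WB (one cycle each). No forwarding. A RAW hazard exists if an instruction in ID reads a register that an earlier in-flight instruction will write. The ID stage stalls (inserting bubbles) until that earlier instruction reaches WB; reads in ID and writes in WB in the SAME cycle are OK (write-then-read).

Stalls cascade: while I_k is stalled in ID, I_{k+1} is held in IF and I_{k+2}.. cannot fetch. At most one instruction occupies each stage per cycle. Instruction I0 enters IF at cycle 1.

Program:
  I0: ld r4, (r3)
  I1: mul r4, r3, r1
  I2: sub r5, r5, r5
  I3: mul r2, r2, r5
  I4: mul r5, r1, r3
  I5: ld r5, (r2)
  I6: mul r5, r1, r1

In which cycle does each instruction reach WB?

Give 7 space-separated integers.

Answer: 5 6 7 10 11 13 14

Derivation:
I0 ld r4 <- r3: IF@1 ID@2 stall=0 (-) EX@3 MEM@4 WB@5
I1 mul r4 <- r3,r1: IF@2 ID@3 stall=0 (-) EX@4 MEM@5 WB@6
I2 sub r5 <- r5,r5: IF@3 ID@4 stall=0 (-) EX@5 MEM@6 WB@7
I3 mul r2 <- r2,r5: IF@4 ID@5 stall=2 (RAW on I2.r5 (WB@7)) EX@8 MEM@9 WB@10
I4 mul r5 <- r1,r3: IF@5 ID@8 stall=0 (-) EX@9 MEM@10 WB@11
I5 ld r5 <- r2: IF@8 ID@9 stall=1 (RAW on I3.r2 (WB@10)) EX@11 MEM@12 WB@13
I6 mul r5 <- r1,r1: IF@9 ID@11 stall=0 (-) EX@12 MEM@13 WB@14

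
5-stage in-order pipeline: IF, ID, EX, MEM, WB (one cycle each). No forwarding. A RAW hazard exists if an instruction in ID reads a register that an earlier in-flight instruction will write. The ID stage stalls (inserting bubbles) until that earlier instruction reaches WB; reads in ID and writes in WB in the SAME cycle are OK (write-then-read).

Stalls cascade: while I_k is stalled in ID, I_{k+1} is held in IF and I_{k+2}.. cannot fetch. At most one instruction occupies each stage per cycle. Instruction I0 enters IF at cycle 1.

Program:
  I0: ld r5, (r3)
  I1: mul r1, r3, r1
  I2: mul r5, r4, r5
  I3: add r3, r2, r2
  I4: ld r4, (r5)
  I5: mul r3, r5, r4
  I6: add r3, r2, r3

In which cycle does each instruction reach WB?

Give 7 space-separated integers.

Answer: 5 6 8 9 11 14 17

Derivation:
I0 ld r5 <- r3: IF@1 ID@2 stall=0 (-) EX@3 MEM@4 WB@5
I1 mul r1 <- r3,r1: IF@2 ID@3 stall=0 (-) EX@4 MEM@5 WB@6
I2 mul r5 <- r4,r5: IF@3 ID@4 stall=1 (RAW on I0.r5 (WB@5)) EX@6 MEM@7 WB@8
I3 add r3 <- r2,r2: IF@4 ID@6 stall=0 (-) EX@7 MEM@8 WB@9
I4 ld r4 <- r5: IF@6 ID@7 stall=1 (RAW on I2.r5 (WB@8)) EX@9 MEM@10 WB@11
I5 mul r3 <- r5,r4: IF@7 ID@9 stall=2 (RAW on I4.r4 (WB@11)) EX@12 MEM@13 WB@14
I6 add r3 <- r2,r3: IF@9 ID@12 stall=2 (RAW on I5.r3 (WB@14)) EX@15 MEM@16 WB@17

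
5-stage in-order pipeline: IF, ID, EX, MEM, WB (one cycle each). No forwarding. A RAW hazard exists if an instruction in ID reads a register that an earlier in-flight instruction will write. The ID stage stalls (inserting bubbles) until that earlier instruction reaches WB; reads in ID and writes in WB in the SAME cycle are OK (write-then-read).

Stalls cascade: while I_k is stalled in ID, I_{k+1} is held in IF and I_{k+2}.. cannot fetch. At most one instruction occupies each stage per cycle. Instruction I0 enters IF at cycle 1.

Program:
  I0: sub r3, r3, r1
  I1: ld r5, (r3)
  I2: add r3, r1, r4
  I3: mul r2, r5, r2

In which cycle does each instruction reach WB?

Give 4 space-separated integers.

Answer: 5 8 9 11

Derivation:
I0 sub r3 <- r3,r1: IF@1 ID@2 stall=0 (-) EX@3 MEM@4 WB@5
I1 ld r5 <- r3: IF@2 ID@3 stall=2 (RAW on I0.r3 (WB@5)) EX@6 MEM@7 WB@8
I2 add r3 <- r1,r4: IF@3 ID@6 stall=0 (-) EX@7 MEM@8 WB@9
I3 mul r2 <- r5,r2: IF@6 ID@7 stall=1 (RAW on I1.r5 (WB@8)) EX@9 MEM@10 WB@11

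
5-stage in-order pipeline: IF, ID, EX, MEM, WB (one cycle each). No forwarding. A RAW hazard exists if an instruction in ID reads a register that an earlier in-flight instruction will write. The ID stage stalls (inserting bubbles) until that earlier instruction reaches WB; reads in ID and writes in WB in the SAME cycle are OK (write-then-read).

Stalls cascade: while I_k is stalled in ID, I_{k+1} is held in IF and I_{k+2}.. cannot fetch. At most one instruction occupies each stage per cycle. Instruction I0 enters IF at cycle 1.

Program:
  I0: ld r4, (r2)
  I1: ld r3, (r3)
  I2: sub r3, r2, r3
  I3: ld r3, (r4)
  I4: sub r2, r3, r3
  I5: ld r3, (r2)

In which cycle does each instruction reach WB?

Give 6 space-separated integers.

I0 ld r4 <- r2: IF@1 ID@2 stall=0 (-) EX@3 MEM@4 WB@5
I1 ld r3 <- r3: IF@2 ID@3 stall=0 (-) EX@4 MEM@5 WB@6
I2 sub r3 <- r2,r3: IF@3 ID@4 stall=2 (RAW on I1.r3 (WB@6)) EX@7 MEM@8 WB@9
I3 ld r3 <- r4: IF@4 ID@7 stall=0 (-) EX@8 MEM@9 WB@10
I4 sub r2 <- r3,r3: IF@7 ID@8 stall=2 (RAW on I3.r3 (WB@10)) EX@11 MEM@12 WB@13
I5 ld r3 <- r2: IF@8 ID@11 stall=2 (RAW on I4.r2 (WB@13)) EX@14 MEM@15 WB@16

Answer: 5 6 9 10 13 16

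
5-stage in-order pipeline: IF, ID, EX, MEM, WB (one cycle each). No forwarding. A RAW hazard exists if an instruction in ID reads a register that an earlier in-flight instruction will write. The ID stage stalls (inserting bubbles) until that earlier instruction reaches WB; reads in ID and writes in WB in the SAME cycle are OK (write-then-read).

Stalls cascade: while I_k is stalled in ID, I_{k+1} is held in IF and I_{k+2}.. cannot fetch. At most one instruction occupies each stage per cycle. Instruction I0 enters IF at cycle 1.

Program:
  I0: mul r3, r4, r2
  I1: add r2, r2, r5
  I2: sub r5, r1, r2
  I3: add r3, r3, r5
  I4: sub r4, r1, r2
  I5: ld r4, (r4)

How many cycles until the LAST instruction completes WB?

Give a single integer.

I0 mul r3 <- r4,r2: IF@1 ID@2 stall=0 (-) EX@3 MEM@4 WB@5
I1 add r2 <- r2,r5: IF@2 ID@3 stall=0 (-) EX@4 MEM@5 WB@6
I2 sub r5 <- r1,r2: IF@3 ID@4 stall=2 (RAW on I1.r2 (WB@6)) EX@7 MEM@8 WB@9
I3 add r3 <- r3,r5: IF@4 ID@7 stall=2 (RAW on I2.r5 (WB@9)) EX@10 MEM@11 WB@12
I4 sub r4 <- r1,r2: IF@7 ID@10 stall=0 (-) EX@11 MEM@12 WB@13
I5 ld r4 <- r4: IF@10 ID@11 stall=2 (RAW on I4.r4 (WB@13)) EX@14 MEM@15 WB@16

Answer: 16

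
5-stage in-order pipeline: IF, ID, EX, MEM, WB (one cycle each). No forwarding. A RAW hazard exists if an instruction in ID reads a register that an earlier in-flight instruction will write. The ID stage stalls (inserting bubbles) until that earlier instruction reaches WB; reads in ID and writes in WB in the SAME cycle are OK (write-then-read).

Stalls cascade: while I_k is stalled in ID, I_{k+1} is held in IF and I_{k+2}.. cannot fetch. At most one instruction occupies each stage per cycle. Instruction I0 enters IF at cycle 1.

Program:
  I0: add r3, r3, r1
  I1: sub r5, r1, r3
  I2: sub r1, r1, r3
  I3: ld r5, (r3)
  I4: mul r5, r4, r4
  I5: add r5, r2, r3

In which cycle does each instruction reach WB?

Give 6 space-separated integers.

I0 add r3 <- r3,r1: IF@1 ID@2 stall=0 (-) EX@3 MEM@4 WB@5
I1 sub r5 <- r1,r3: IF@2 ID@3 stall=2 (RAW on I0.r3 (WB@5)) EX@6 MEM@7 WB@8
I2 sub r1 <- r1,r3: IF@3 ID@6 stall=0 (-) EX@7 MEM@8 WB@9
I3 ld r5 <- r3: IF@6 ID@7 stall=0 (-) EX@8 MEM@9 WB@10
I4 mul r5 <- r4,r4: IF@7 ID@8 stall=0 (-) EX@9 MEM@10 WB@11
I5 add r5 <- r2,r3: IF@8 ID@9 stall=0 (-) EX@10 MEM@11 WB@12

Answer: 5 8 9 10 11 12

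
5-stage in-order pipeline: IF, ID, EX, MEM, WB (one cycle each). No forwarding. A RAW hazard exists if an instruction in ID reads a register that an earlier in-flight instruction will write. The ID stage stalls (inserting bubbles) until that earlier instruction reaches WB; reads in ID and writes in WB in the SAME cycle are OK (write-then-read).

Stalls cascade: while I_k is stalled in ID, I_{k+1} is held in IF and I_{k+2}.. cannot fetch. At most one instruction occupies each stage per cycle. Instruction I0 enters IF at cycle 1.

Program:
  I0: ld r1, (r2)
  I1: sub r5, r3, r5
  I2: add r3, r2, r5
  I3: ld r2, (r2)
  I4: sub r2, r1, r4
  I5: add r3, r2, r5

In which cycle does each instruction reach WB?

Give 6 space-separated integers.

Answer: 5 6 9 10 11 14

Derivation:
I0 ld r1 <- r2: IF@1 ID@2 stall=0 (-) EX@3 MEM@4 WB@5
I1 sub r5 <- r3,r5: IF@2 ID@3 stall=0 (-) EX@4 MEM@5 WB@6
I2 add r3 <- r2,r5: IF@3 ID@4 stall=2 (RAW on I1.r5 (WB@6)) EX@7 MEM@8 WB@9
I3 ld r2 <- r2: IF@4 ID@7 stall=0 (-) EX@8 MEM@9 WB@10
I4 sub r2 <- r1,r4: IF@7 ID@8 stall=0 (-) EX@9 MEM@10 WB@11
I5 add r3 <- r2,r5: IF@8 ID@9 stall=2 (RAW on I4.r2 (WB@11)) EX@12 MEM@13 WB@14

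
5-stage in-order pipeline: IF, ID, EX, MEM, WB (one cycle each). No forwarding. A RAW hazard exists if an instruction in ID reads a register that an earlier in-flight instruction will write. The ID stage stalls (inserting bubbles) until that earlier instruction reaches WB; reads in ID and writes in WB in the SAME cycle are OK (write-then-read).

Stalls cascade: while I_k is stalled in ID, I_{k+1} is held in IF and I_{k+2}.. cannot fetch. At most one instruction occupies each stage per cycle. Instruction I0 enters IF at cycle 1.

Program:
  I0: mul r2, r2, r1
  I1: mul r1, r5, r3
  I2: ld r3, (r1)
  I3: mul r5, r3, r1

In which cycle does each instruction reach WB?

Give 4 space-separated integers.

I0 mul r2 <- r2,r1: IF@1 ID@2 stall=0 (-) EX@3 MEM@4 WB@5
I1 mul r1 <- r5,r3: IF@2 ID@3 stall=0 (-) EX@4 MEM@5 WB@6
I2 ld r3 <- r1: IF@3 ID@4 stall=2 (RAW on I1.r1 (WB@6)) EX@7 MEM@8 WB@9
I3 mul r5 <- r3,r1: IF@4 ID@7 stall=2 (RAW on I2.r3 (WB@9)) EX@10 MEM@11 WB@12

Answer: 5 6 9 12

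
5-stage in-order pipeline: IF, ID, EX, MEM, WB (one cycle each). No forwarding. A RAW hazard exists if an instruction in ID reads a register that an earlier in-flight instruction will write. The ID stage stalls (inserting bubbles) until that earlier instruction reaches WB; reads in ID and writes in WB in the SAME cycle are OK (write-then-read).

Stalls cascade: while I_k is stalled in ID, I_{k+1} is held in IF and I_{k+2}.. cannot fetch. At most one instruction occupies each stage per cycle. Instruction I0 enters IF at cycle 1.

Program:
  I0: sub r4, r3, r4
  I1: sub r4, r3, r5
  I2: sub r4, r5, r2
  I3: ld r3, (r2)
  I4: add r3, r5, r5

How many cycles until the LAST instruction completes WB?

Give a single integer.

I0 sub r4 <- r3,r4: IF@1 ID@2 stall=0 (-) EX@3 MEM@4 WB@5
I1 sub r4 <- r3,r5: IF@2 ID@3 stall=0 (-) EX@4 MEM@5 WB@6
I2 sub r4 <- r5,r2: IF@3 ID@4 stall=0 (-) EX@5 MEM@6 WB@7
I3 ld r3 <- r2: IF@4 ID@5 stall=0 (-) EX@6 MEM@7 WB@8
I4 add r3 <- r5,r5: IF@5 ID@6 stall=0 (-) EX@7 MEM@8 WB@9

Answer: 9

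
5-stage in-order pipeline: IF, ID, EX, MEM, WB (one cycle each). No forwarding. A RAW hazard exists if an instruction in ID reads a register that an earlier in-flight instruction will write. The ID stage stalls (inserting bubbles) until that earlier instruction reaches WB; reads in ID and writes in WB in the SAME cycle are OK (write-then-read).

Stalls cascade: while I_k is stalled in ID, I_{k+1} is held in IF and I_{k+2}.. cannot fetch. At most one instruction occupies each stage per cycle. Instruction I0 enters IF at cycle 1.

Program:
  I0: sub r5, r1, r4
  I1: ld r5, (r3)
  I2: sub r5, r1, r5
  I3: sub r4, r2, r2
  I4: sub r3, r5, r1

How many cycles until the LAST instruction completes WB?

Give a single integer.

Answer: 12

Derivation:
I0 sub r5 <- r1,r4: IF@1 ID@2 stall=0 (-) EX@3 MEM@4 WB@5
I1 ld r5 <- r3: IF@2 ID@3 stall=0 (-) EX@4 MEM@5 WB@6
I2 sub r5 <- r1,r5: IF@3 ID@4 stall=2 (RAW on I1.r5 (WB@6)) EX@7 MEM@8 WB@9
I3 sub r4 <- r2,r2: IF@4 ID@7 stall=0 (-) EX@8 MEM@9 WB@10
I4 sub r3 <- r5,r1: IF@7 ID@8 stall=1 (RAW on I2.r5 (WB@9)) EX@10 MEM@11 WB@12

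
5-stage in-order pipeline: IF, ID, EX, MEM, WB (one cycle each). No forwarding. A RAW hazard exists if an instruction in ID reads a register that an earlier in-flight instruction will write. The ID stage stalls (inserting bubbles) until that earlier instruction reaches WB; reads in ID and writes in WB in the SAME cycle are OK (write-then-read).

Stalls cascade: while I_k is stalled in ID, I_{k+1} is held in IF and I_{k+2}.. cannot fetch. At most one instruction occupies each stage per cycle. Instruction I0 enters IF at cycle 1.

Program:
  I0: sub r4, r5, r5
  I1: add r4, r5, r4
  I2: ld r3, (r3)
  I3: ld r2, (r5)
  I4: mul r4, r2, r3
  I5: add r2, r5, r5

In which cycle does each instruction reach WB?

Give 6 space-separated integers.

Answer: 5 8 9 10 13 14

Derivation:
I0 sub r4 <- r5,r5: IF@1 ID@2 stall=0 (-) EX@3 MEM@4 WB@5
I1 add r4 <- r5,r4: IF@2 ID@3 stall=2 (RAW on I0.r4 (WB@5)) EX@6 MEM@7 WB@8
I2 ld r3 <- r3: IF@3 ID@6 stall=0 (-) EX@7 MEM@8 WB@9
I3 ld r2 <- r5: IF@6 ID@7 stall=0 (-) EX@8 MEM@9 WB@10
I4 mul r4 <- r2,r3: IF@7 ID@8 stall=2 (RAW on I3.r2 (WB@10)) EX@11 MEM@12 WB@13
I5 add r2 <- r5,r5: IF@8 ID@11 stall=0 (-) EX@12 MEM@13 WB@14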